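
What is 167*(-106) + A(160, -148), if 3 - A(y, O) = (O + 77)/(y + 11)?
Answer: -3026458/171 ≈ -17699.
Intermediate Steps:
A(y, O) = 3 - (77 + O)/(11 + y) (A(y, O) = 3 - (O + 77)/(y + 11) = 3 - (77 + O)/(11 + y))
167*(-106) + A(160, -148) = 167*(-106) + (-44 - 1*(-148) + 3*160)/(11 + 160) = -17702 + (-44 + 148 + 480)/171 = -17702 + (1/171)*584 = -17702 + 584/171 = -3026458/171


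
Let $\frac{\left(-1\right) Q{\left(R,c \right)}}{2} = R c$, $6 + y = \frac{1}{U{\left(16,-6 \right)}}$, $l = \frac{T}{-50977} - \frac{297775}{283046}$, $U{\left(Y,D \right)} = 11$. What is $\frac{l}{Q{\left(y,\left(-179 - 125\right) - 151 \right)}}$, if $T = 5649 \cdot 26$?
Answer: $\frac{624269518169}{853465645969300} \approx 0.00073145$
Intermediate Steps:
$T = 146874$
$l = - \frac{56751774379}{14428835942}$ ($l = \frac{146874}{-50977} - \frac{297775}{283046} = 146874 \left(- \frac{1}{50977}\right) - \frac{297775}{283046} = - \frac{146874}{50977} - \frac{297775}{283046} = - \frac{56751774379}{14428835942} \approx -3.9332$)
$y = - \frac{65}{11}$ ($y = -6 + \frac{1}{11} = - \frac{65}{11} \approx -5.9091$)
$Q{\left(R,c \right)} = - 2 R c$
$\frac{l}{Q{\left(y,\left(-179 - 125\right) - 151 \right)}} = - \frac{56751774379}{14428835942 \left(\left(-2\right) \left(- \frac{65}{11}\right) \left(\left(-179 - 125\right) - 151\right)\right)} = - \frac{56751774379}{14428835942 \left(\left(-2\right) \left(- \frac{65}{11}\right) \left(-304 - 151\right)\right)} = - \frac{56751774379}{14428835942 \left(\left(-2\right) \left(- \frac{65}{11}\right) \left(-455\right)\right)} = - \frac{56751774379}{14428835942 \left(- \frac{59150}{11}\right)} = \left(- \frac{56751774379}{14428835942}\right) \left(- \frac{11}{59150}\right) = \frac{624269518169}{853465645969300}$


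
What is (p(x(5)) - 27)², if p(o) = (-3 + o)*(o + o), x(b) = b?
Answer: 49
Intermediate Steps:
p(o) = 2*o*(-3 + o) (p(o) = (-3 + o)*(2*o) = 2*o*(-3 + o))
(p(x(5)) - 27)² = (2*5*(-3 + 5) - 27)² = (2*5*2 - 27)² = (20 - 27)² = (-7)² = 49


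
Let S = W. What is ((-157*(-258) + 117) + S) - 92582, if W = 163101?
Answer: 111142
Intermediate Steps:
S = 163101
((-157*(-258) + 117) + S) - 92582 = ((-157*(-258) + 117) + 163101) - 92582 = ((40506 + 117) + 163101) - 92582 = (40623 + 163101) - 92582 = 203724 - 92582 = 111142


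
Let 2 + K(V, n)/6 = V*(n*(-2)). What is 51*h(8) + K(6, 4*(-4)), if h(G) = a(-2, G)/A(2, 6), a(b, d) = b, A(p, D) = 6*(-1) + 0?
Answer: 1157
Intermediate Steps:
A(p, D) = -6 (A(p, D) = -6 + 0 = -6)
K(V, n) = -12 - 12*V*n (K(V, n) = -12 + 6*(V*(n*(-2))) = -12 + 6*(V*(-2*n)) = -12 + 6*(-2*V*n) = -12 - 12*V*n)
h(G) = ⅓ (h(G) = -2/(-6) = -2*(-⅙) = ⅓)
51*h(8) + K(6, 4*(-4)) = 51*(⅓) + (-12 - 12*6*4*(-4)) = 17 + (-12 - 12*6*(-16)) = 17 + (-12 + 1152) = 17 + 1140 = 1157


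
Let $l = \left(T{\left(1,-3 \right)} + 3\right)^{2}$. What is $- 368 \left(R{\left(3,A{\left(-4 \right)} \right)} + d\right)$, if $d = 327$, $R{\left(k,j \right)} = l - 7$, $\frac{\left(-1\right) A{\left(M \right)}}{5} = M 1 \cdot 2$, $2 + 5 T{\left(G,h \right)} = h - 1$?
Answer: $- \frac{2973808}{25} \approx -1.1895 \cdot 10^{5}$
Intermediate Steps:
$T{\left(G,h \right)} = - \frac{3}{5} + \frac{h}{5}$ ($T{\left(G,h \right)} = - \frac{2}{5} + \frac{h - 1}{5} = - \frac{2}{5} + \frac{-1 + h}{5} = - \frac{2}{5} + \left(- \frac{1}{5} + \frac{h}{5}\right) = - \frac{3}{5} + \frac{h}{5}$)
$l = \frac{81}{25}$ ($l = \left(\left(- \frac{3}{5} + \frac{1}{5} \left(-3\right)\right) + 3\right)^{2} = \left(\left(- \frac{3}{5} - \frac{3}{5}\right) + 3\right)^{2} = \left(- \frac{6}{5} + 3\right)^{2} = \left(\frac{9}{5}\right)^{2} = \frac{81}{25} \approx 3.24$)
$A{\left(M \right)} = - 10 M$ ($A{\left(M \right)} = - 5 M 1 \cdot 2 = - 5 M 2 = - 5 \cdot 2 M = - 10 M$)
$R{\left(k,j \right)} = - \frac{94}{25}$ ($R{\left(k,j \right)} = \frac{81}{25} - 7 = - \frac{94}{25}$)
$- 368 \left(R{\left(3,A{\left(-4 \right)} \right)} + d\right) = - 368 \left(- \frac{94}{25} + 327\right) = \left(-368\right) \frac{8081}{25} = - \frac{2973808}{25}$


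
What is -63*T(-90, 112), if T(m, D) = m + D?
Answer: -1386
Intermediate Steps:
T(m, D) = D + m
-63*T(-90, 112) = -63*(112 - 90) = -63*22 = -1386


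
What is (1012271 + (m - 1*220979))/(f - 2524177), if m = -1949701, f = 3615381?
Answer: -1158409/1091204 ≈ -1.0616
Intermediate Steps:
(1012271 + (m - 1*220979))/(f - 2524177) = (1012271 + (-1949701 - 1*220979))/(3615381 - 2524177) = (1012271 + (-1949701 - 220979))/1091204 = (1012271 - 2170680)*(1/1091204) = -1158409*1/1091204 = -1158409/1091204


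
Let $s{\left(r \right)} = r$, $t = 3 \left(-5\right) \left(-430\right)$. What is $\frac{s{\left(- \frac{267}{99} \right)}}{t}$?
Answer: $- \frac{89}{212850} \approx -0.00041813$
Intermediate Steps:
$t = 6450$ ($t = \left(-15\right) \left(-430\right) = 6450$)
$\frac{s{\left(- \frac{267}{99} \right)}}{t} = \frac{\left(-267\right) \frac{1}{99}}{6450} = \left(-267\right) \frac{1}{99} \cdot \frac{1}{6450} = \left(- \frac{89}{33}\right) \frac{1}{6450} = - \frac{89}{212850}$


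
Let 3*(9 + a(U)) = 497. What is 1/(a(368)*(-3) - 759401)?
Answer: -1/759871 ≈ -1.3160e-6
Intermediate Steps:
a(U) = 470/3 (a(U) = -9 + (⅓)*497 = -9 + 497/3 = 470/3)
1/(a(368)*(-3) - 759401) = 1/((470/3)*(-3) - 759401) = 1/(-470 - 759401) = 1/(-759871) = -1/759871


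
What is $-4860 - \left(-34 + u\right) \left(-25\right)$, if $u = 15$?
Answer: $-5335$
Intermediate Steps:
$-4860 - \left(-34 + u\right) \left(-25\right) = -4860 - \left(-34 + 15\right) \left(-25\right) = -4860 - \left(-19\right) \left(-25\right) = -4860 - 475 = -5335$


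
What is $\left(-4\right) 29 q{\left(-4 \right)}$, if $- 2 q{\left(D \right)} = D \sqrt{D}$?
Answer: $- 464 i \approx - 464.0 i$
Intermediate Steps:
$q{\left(D \right)} = - \frac{D^{\frac{3}{2}}}{2}$ ($q{\left(D \right)} = - \frac{D \sqrt{D}}{2} = - \frac{D^{\frac{3}{2}}}{2}$)
$\left(-4\right) 29 q{\left(-4 \right)} = \left(-4\right) 29 \left(- \frac{\left(-4\right)^{\frac{3}{2}}}{2}\right) = - 116 \left(- \frac{\left(-8\right) i}{2}\right) = - 116 \cdot 4 i = - 464 i$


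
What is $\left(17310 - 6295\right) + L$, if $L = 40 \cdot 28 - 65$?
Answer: $12070$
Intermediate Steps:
$L = 1055$ ($L = 1120 - 65 = 1055$)
$\left(17310 - 6295\right) + L = \left(17310 - 6295\right) + 1055 = 11015 + 1055 = 12070$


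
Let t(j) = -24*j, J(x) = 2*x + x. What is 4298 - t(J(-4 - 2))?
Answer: 3866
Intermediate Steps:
J(x) = 3*x
4298 - t(J(-4 - 2)) = 4298 - (-24)*3*(-4 - 2) = 4298 - (-24)*3*(-6) = 4298 - (-24)*(-18) = 4298 - 1*432 = 4298 - 432 = 3866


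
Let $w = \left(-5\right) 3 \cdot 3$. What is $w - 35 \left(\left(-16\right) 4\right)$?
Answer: $2195$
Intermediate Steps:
$w = -45$ ($w = \left(-15\right) 3 = -45$)
$w - 35 \left(\left(-16\right) 4\right) = -45 - 35 \left(\left(-16\right) 4\right) = -45 - -2240 = -45 + 2240 = 2195$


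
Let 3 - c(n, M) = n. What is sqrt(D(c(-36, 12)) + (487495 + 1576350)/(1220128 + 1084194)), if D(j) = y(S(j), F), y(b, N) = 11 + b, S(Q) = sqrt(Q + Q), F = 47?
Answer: sqrt(63164662114614 + 5309899879684*sqrt(78))/2304322 ≈ 4.5527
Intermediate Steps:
S(Q) = sqrt(2)*sqrt(Q) (S(Q) = sqrt(2*Q) = sqrt(2)*sqrt(Q))
c(n, M) = 3 - n
D(j) = 11 + sqrt(2)*sqrt(j)
sqrt(D(c(-36, 12)) + (487495 + 1576350)/(1220128 + 1084194)) = sqrt((11 + sqrt(2)*sqrt(3 - 1*(-36))) + (487495 + 1576350)/(1220128 + 1084194)) = sqrt((11 + sqrt(2)*sqrt(3 + 36)) + 2063845/2304322) = sqrt((11 + sqrt(2)*sqrt(39)) + 2063845*(1/2304322)) = sqrt((11 + sqrt(78)) + 2063845/2304322) = sqrt(27411387/2304322 + sqrt(78))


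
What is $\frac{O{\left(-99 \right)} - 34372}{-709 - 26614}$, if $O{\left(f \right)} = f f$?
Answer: $\frac{24571}{27323} \approx 0.89928$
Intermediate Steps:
$O{\left(f \right)} = f^{2}$
$\frac{O{\left(-99 \right)} - 34372}{-709 - 26614} = \frac{\left(-99\right)^{2} - 34372}{-709 - 26614} = \frac{9801 - 34372}{-27323} = \left(-24571\right) \left(- \frac{1}{27323}\right) = \frac{24571}{27323}$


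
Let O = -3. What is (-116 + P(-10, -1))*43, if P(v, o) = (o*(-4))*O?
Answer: -5504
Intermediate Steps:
P(v, o) = 12*o (P(v, o) = (o*(-4))*(-3) = -4*o*(-3) = 12*o)
(-116 + P(-10, -1))*43 = (-116 + 12*(-1))*43 = (-116 - 12)*43 = -128*43 = -5504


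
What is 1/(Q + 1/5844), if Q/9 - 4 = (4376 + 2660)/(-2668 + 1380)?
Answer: -940884/12386197 ≈ -0.075962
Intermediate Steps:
Q = -4239/322 (Q = 36 + 9*((4376 + 2660)/(-2668 + 1380)) = 36 + 9*(7036/(-1288)) = 36 + 9*(7036*(-1/1288)) = 36 + 9*(-1759/322) = 36 - 15831/322 = -4239/322 ≈ -13.165)
1/(Q + 1/5844) = 1/(-4239/322 + 1/5844) = 1/(-12386197/940884) = -940884/12386197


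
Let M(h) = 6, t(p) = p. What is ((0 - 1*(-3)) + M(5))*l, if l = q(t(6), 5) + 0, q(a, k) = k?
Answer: 45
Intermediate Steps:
l = 5 (l = 5 + 0 = 5)
((0 - 1*(-3)) + M(5))*l = ((0 - 1*(-3)) + 6)*5 = ((0 + 3) + 6)*5 = (3 + 6)*5 = 9*5 = 45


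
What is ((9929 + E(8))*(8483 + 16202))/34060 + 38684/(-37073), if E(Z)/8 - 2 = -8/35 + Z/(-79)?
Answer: 38403547625039/5330355940 ≈ 7204.7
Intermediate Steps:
E(Z) = 496/35 - 8*Z/79 (E(Z) = 16 + 8*(-8/35 + Z/(-79)) = 16 + 8*(-8*1/35 + Z*(-1/79)) = 16 + 8*(-8/35 - Z/79) = 16 + (-64/35 - 8*Z/79) = 496/35 - 8*Z/79)
((9929 + E(8))*(8483 + 16202))/34060 + 38684/(-37073) = ((9929 + (496/35 - 8/79*8))*(8483 + 16202))/34060 + 38684/(-37073) = ((9929 + (496/35 - 64/79))*24685)*(1/34060) + 38684*(-1/37073) = ((9929 + 36944/2765)*24685)*(1/34060) - 38684/37073 = ((27490629/2765)*24685)*(1/34060) - 38684/37073 = (135721235373/553)*(1/34060) - 38684/37073 = 135721235373/18835180 - 38684/37073 = 38403547625039/5330355940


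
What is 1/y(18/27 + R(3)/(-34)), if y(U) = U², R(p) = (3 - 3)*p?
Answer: 9/4 ≈ 2.2500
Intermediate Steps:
R(p) = 0 (R(p) = 0*p = 0)
1/y(18/27 + R(3)/(-34)) = 1/((18/27 + 0/(-34))²) = 1/((18*(1/27) + 0*(-1/34))²) = 1/((⅔ + 0)²) = 1/((⅔)²) = 1/(4/9) = 9/4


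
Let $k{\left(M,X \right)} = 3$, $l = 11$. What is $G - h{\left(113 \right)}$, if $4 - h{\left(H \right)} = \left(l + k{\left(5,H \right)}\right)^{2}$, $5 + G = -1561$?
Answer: $-1374$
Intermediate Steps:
$G = -1566$ ($G = -5 - 1561 = -1566$)
$h{\left(H \right)} = -192$ ($h{\left(H \right)} = 4 - \left(11 + 3\right)^{2} = 4 - 14^{2} = 4 - 196 = -192$)
$G - h{\left(113 \right)} = -1566 - -192 = -1566 + 192 = -1374$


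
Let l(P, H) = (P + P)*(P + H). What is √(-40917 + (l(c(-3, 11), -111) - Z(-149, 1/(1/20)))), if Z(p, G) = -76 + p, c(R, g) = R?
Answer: 2*I*√10002 ≈ 200.02*I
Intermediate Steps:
l(P, H) = 2*P*(H + P) (l(P, H) = (2*P)*(H + P) = 2*P*(H + P))
√(-40917 + (l(c(-3, 11), -111) - Z(-149, 1/(1/20)))) = √(-40917 + (2*(-3)*(-111 - 3) - (-76 - 149))) = √(-40917 + (2*(-3)*(-114) - 1*(-225))) = √(-40917 + (684 + 225)) = √(-40917 + 909) = √(-40008) = 2*I*√10002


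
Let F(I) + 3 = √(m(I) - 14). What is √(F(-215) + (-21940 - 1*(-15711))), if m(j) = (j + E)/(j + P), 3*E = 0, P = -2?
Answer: √(-293458648 + 217*I*√612591)/217 ≈ 0.022845 + 78.943*I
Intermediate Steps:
E = 0 (E = (⅓)*0 = 0)
m(j) = j/(-2 + j) (m(j) = (j + 0)/(j - 2) = j/(-2 + j))
F(I) = -3 + √(-14 + I/(-2 + I)) (F(I) = -3 + √(I/(-2 + I) - 14) = -3 + √(-14 + I/(-2 + I)))
√(F(-215) + (-21940 - 1*(-15711))) = √((-3 + √((28 - 13*(-215))/(-2 - 215))) + (-21940 - 1*(-15711))) = √((-3 + √((28 + 2795)/(-217))) + (-21940 + 15711)) = √((-3 + √(-1/217*2823)) - 6229) = √((-3 + √(-2823/217)) - 6229) = √((-3 + I*√612591/217) - 6229) = √(-6232 + I*√612591/217)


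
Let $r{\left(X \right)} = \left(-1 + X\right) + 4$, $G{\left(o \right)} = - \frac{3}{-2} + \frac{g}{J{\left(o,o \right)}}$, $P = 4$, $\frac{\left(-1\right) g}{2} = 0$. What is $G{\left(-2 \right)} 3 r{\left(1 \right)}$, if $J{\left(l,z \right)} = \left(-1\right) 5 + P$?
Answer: $18$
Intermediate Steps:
$g = 0$ ($g = \left(-2\right) 0 = 0$)
$J{\left(l,z \right)} = -1$ ($J{\left(l,z \right)} = \left(-1\right) 5 + 4 = -5 + 4 = -1$)
$G{\left(o \right)} = \frac{3}{2}$ ($G{\left(o \right)} = - \frac{3}{-2} + \frac{0}{-1} = \left(-3\right) \left(- \frac{1}{2}\right) + 0 \left(-1\right) = \frac{3}{2} + 0 = \frac{3}{2}$)
$r{\left(X \right)} = 3 + X$
$G{\left(-2 \right)} 3 r{\left(1 \right)} = \frac{3}{2} \cdot 3 \left(3 + 1\right) = \frac{9}{2} \cdot 4 = 18$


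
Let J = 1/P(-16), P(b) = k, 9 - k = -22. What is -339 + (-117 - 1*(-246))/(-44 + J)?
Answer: -466056/1363 ≈ -341.93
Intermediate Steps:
k = 31 (k = 9 - 1*(-22) = 9 + 22 = 31)
P(b) = 31
J = 1/31 ≈ 0.032258
-339 + (-117 - 1*(-246))/(-44 + J) = -339 + (-117 - 1*(-246))/(-44 + 1/31) = -339 + (-117 + 246)/(-1363/31) = -339 - 31/1363*129 = -339 - 3999/1363 = -466056/1363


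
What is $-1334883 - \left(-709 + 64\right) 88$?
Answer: $-1278123$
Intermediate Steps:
$-1334883 - \left(-709 + 64\right) 88 = -1334883 - \left(-645\right) 88 = -1334883 - -56760 = -1334883 + 56760 = -1278123$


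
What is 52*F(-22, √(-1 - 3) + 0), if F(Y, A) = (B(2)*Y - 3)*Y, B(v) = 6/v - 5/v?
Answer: 16016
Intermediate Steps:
B(v) = 1/v
F(Y, A) = Y*(-3 + Y/2) (F(Y, A) = (Y/2 - 3)*Y = (-3 + Y/2)*Y = Y*(-3 + Y/2))
52*F(-22, √(-1 - 3) + 0) = 52*((½)*(-22)*(-6 - 22)) = 52*((½)*(-22)*(-28)) = 52*308 = 16016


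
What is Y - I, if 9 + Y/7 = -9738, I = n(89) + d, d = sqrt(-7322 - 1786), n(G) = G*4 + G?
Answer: -68674 - 6*I*sqrt(253) ≈ -68674.0 - 95.436*I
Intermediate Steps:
n(G) = 5*G (n(G) = 4*G + G = 5*G)
d = 6*I*sqrt(253) (d = sqrt(-9108) = 6*I*sqrt(253) ≈ 95.436*I)
I = 445 + 6*I*sqrt(253) (I = 5*89 + 6*I*sqrt(253) = 445 + 6*I*sqrt(253) ≈ 445.0 + 95.436*I)
Y = -68229 (Y = -63 + 7*(-9738) = -63 - 68166 = -68229)
Y - I = -68229 - (445 + 6*I*sqrt(253)) = -68229 + (-445 - 6*I*sqrt(253)) = -68674 - 6*I*sqrt(253)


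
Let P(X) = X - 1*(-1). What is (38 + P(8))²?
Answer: 2209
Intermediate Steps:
P(X) = 1 + X (P(X) = X + 1 = 1 + X)
(38 + P(8))² = (38 + (1 + 8))² = (38 + 9)² = 47² = 2209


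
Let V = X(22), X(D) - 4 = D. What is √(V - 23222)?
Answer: 2*I*√5799 ≈ 152.3*I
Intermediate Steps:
X(D) = 4 + D
V = 26 (V = 4 + 22 = 26)
√(V - 23222) = √(26 - 23222) = √(-23196) = 2*I*√5799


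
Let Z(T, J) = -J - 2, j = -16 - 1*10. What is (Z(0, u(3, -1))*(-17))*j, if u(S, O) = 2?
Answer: -1768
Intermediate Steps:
j = -26 (j = -16 - 10 = -26)
Z(T, J) = -2 - J
(Z(0, u(3, -1))*(-17))*j = ((-2 - 1*2)*(-17))*(-26) = ((-2 - 2)*(-17))*(-26) = -4*(-17)*(-26) = 68*(-26) = -1768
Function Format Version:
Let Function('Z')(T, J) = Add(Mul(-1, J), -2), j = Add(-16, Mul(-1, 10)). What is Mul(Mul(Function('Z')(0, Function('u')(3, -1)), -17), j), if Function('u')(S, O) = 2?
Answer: -1768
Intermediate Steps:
j = -26 (j = Add(-16, -10) = -26)
Function('Z')(T, J) = Add(-2, Mul(-1, J))
Mul(Mul(Function('Z')(0, Function('u')(3, -1)), -17), j) = Mul(Mul(Add(-2, Mul(-1, 2)), -17), -26) = Mul(Mul(Add(-2, -2), -17), -26) = Mul(Mul(-4, -17), -26) = Mul(68, -26) = -1768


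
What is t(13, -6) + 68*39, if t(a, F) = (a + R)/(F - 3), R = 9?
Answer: 23846/9 ≈ 2649.6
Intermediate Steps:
t(a, F) = (9 + a)/(-3 + F) (t(a, F) = (a + 9)/(F - 3) = (9 + a)/(-3 + F))
t(13, -6) + 68*39 = (9 + 13)/(-3 - 6) + 68*39 = 22/(-9) + 2652 = -1/9*22 + 2652 = -22/9 + 2652 = 23846/9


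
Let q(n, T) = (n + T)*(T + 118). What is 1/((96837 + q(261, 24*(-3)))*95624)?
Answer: 1/10091296344 ≈ 9.9095e-11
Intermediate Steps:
q(n, T) = (118 + T)*(T + n) (q(n, T) = (T + n)*(118 + T) = (118 + T)*(T + n))
1/((96837 + q(261, 24*(-3)))*95624) = 1/((96837 + ((24*(-3))² + 118*(24*(-3)) + 118*261 + (24*(-3))*261))*95624) = (1/95624)/(96837 + ((-72)² + 118*(-72) + 30798 - 72*261)) = (1/95624)/(96837 + (5184 - 8496 + 30798 - 18792)) = (1/95624)/(96837 + 8694) = (1/95624)/105531 = (1/105531)*(1/95624) = 1/10091296344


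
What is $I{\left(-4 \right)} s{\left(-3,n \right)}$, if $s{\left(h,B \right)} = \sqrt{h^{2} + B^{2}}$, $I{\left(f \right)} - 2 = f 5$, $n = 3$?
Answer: $- 54 \sqrt{2} \approx -76.368$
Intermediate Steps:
$I{\left(f \right)} = 2 + 5 f$ ($I{\left(f \right)} = 2 + f 5 = 2 + 5 f$)
$s{\left(h,B \right)} = \sqrt{B^{2} + h^{2}}$
$I{\left(-4 \right)} s{\left(-3,n \right)} = \left(2 + 5 \left(-4\right)\right) \sqrt{3^{2} + \left(-3\right)^{2}} = \left(2 - 20\right) \sqrt{9 + 9} = - 18 \sqrt{18} = - 18 \cdot 3 \sqrt{2} = - 54 \sqrt{2}$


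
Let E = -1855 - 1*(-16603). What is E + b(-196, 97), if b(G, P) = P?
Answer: 14845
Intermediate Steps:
E = 14748 (E = -1855 + 16603 = 14748)
E + b(-196, 97) = 14748 + 97 = 14845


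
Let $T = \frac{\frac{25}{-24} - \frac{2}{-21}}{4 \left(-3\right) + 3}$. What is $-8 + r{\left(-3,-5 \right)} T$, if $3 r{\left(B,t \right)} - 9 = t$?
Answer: $- \frac{2971}{378} \approx -7.8598$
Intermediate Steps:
$r{\left(B,t \right)} = 3 + \frac{t}{3}$
$T = \frac{53}{504}$ ($T = \frac{25 \left(- \frac{1}{24}\right) - - \frac{2}{21}}{-12 + 3} = \frac{- \frac{25}{24} + \frac{2}{21}}{-9} = \left(- \frac{53}{56}\right) \left(- \frac{1}{9}\right) = \frac{53}{504} \approx 0.10516$)
$-8 + r{\left(-3,-5 \right)} T = -8 + \left(3 + \frac{1}{3} \left(-5\right)\right) \frac{53}{504} = -8 + \left(3 - \frac{5}{3}\right) \frac{53}{504} = -8 + \frac{4}{3} \cdot \frac{53}{504} = -8 + \frac{53}{378} = - \frac{2971}{378}$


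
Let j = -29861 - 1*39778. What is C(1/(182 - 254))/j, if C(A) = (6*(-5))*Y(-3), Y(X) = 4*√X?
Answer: 40*I*√3/23213 ≈ 0.0029846*I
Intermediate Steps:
C(A) = -120*I*√3 (C(A) = (6*(-5))*(4*√(-3)) = -120*I*√3)
j = -69639 (j = -29861 - 39778 = -69639)
C(1/(182 - 254))/j = -120*I*√3/(-69639) = -120*I*√3*(-1/69639) = 40*I*√3/23213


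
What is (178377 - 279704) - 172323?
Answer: -273650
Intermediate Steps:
(178377 - 279704) - 172323 = -101327 - 172323 = -273650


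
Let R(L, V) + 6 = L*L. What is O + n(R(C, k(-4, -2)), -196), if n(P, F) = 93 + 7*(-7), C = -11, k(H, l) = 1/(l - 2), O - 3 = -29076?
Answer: -29029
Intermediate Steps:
O = -29073 (O = 3 - 29076 = -29073)
k(H, l) = 1/(-2 + l)
R(L, V) = -6 + L**2 (R(L, V) = -6 + L*L = -6 + L**2)
n(P, F) = 44 (n(P, F) = 93 - 49 = 44)
O + n(R(C, k(-4, -2)), -196) = -29073 + 44 = -29029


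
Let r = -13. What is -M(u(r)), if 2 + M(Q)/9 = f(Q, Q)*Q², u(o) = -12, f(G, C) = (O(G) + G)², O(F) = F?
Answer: -746478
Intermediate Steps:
f(G, C) = 4*G² (f(G, C) = (G + G)² = (2*G)² = 4*G²)
M(Q) = -18 + 36*Q⁴ (M(Q) = -18 + 9*((4*Q²)*Q²) = -18 + 9*(4*Q⁴) = -18 + 36*Q⁴)
-M(u(r)) = -(-18 + 36*(-12)⁴) = -(-18 + 36*20736) = -(-18 + 746496) = -1*746478 = -746478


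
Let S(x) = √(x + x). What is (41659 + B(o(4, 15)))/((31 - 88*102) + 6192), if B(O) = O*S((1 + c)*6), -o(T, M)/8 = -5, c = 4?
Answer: -41659/2753 - 80*√15/2753 ≈ -15.245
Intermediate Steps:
o(T, M) = 40 (o(T, M) = -8*(-5) = 40)
S(x) = √2*√x (S(x) = √(2*x) = √2*√x)
B(O) = 2*O*√15 (B(O) = O*(√2*√((1 + 4)*6)) = O*(√2*√(5*6)) = O*(√2*√30) = O*(2*√15) = 2*O*√15)
(41659 + B(o(4, 15)))/((31 - 88*102) + 6192) = (41659 + 2*40*√15)/((31 - 88*102) + 6192) = (41659 + 80*√15)/((31 - 8976) + 6192) = (41659 + 80*√15)/(-8945 + 6192) = (41659 + 80*√15)/(-2753) = (41659 + 80*√15)*(-1/2753) = -41659/2753 - 80*√15/2753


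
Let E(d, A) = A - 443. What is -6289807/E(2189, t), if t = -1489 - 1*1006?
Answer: 6289807/2938 ≈ 2140.8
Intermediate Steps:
t = -2495 (t = -1489 - 1006 = -2495)
E(d, A) = -443 + A
-6289807/E(2189, t) = -6289807/(-443 - 2495) = -6289807/(-2938) = -6289807*(-1/2938) = 6289807/2938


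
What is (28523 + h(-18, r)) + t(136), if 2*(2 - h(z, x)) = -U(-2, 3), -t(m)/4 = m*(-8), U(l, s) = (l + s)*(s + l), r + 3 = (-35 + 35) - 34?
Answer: 65755/2 ≈ 32878.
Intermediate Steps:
r = -37 (r = -3 + ((-35 + 35) - 34) = -3 + (0 - 34) = -3 - 34 = -37)
U(l, s) = (l + s)² (U(l, s) = (l + s)*(l + s) = (l + s)²)
t(m) = 32*m (t(m) = -4*m*(-8) = -(-32)*m = 32*m)
h(z, x) = 5/2 (h(z, x) = 2 - (-1)*(-2 + 3)²/2 = 2 - (-1)*1²/2 = 2 - (-1)/2 = 2 - ½*(-1) = 2 + ½ = 5/2)
(28523 + h(-18, r)) + t(136) = (28523 + 5/2) + 32*136 = 57051/2 + 4352 = 65755/2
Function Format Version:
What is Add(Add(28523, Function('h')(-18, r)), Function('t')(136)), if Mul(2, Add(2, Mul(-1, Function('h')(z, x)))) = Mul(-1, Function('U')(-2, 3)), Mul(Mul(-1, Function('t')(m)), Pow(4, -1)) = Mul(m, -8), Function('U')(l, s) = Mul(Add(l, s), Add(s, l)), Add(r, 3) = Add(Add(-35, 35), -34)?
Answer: Rational(65755, 2) ≈ 32878.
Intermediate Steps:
r = -37 (r = Add(-3, Add(Add(-35, 35), -34)) = Add(-3, Add(0, -34)) = Add(-3, -34) = -37)
Function('U')(l, s) = Pow(Add(l, s), 2) (Function('U')(l, s) = Mul(Add(l, s), Add(l, s)) = Pow(Add(l, s), 2))
Function('t')(m) = Mul(32, m) (Function('t')(m) = Mul(-4, Mul(m, -8)) = Mul(-4, Mul(-8, m)) = Mul(32, m))
Function('h')(z, x) = Rational(5, 2) (Function('h')(z, x) = Add(2, Mul(Rational(-1, 2), Mul(-1, Pow(Add(-2, 3), 2)))) = Add(2, Mul(Rational(-1, 2), Mul(-1, Pow(1, 2)))) = Add(2, Mul(Rational(-1, 2), Mul(-1, 1))) = Add(2, Mul(Rational(-1, 2), -1)) = Add(2, Rational(1, 2)) = Rational(5, 2))
Add(Add(28523, Function('h')(-18, r)), Function('t')(136)) = Add(Add(28523, Rational(5, 2)), Mul(32, 136)) = Add(Rational(57051, 2), 4352) = Rational(65755, 2)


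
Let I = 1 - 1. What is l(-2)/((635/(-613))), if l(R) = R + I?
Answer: 1226/635 ≈ 1.9307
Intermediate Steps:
I = 0
l(R) = R (l(R) = R + 0 = R)
l(-2)/((635/(-613))) = -2/(635/(-613)) = -2/(635*(-1/613)) = -2/(-635/613) = -613/635*(-2) = 1226/635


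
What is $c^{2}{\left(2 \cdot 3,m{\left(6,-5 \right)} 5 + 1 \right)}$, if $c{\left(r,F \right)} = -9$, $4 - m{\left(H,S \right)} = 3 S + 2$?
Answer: $81$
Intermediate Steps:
$m{\left(H,S \right)} = 2 - 3 S$ ($m{\left(H,S \right)} = 4 - \left(3 S + 2\right) = 4 - \left(2 + 3 S\right) = 2 - 3 S$)
$c^{2}{\left(2 \cdot 3,m{\left(6,-5 \right)} 5 + 1 \right)} = \left(-9\right)^{2} = 81$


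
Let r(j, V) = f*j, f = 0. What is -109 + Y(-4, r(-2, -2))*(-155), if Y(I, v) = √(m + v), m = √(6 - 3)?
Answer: -109 - 155*3^(¼) ≈ -312.99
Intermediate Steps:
m = √3 ≈ 1.7320
r(j, V) = 0 (r(j, V) = 0*j = 0)
Y(I, v) = √(v + √3) (Y(I, v) = √(√3 + v) = √(v + √3))
-109 + Y(-4, r(-2, -2))*(-155) = -109 + √(0 + √3)*(-155) = -109 + √(√3)*(-155) = -109 + 3^(¼)*(-155) = -109 - 155*3^(¼)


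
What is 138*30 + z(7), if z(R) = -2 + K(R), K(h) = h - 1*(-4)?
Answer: 4149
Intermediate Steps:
K(h) = 4 + h (K(h) = h + 4 = 4 + h)
z(R) = 2 + R (z(R) = -2 + (4 + R) = 2 + R)
138*30 + z(7) = 138*30 + (2 + 7) = 4140 + 9 = 4149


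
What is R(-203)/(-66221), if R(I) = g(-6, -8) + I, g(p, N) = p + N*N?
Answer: 145/66221 ≈ 0.0021896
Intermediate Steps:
g(p, N) = p + N**2
R(I) = 58 + I (R(I) = (-6 + (-8)**2) + I = (-6 + 64) + I = 58 + I)
R(-203)/(-66221) = (58 - 203)/(-66221) = -145*(-1/66221) = 145/66221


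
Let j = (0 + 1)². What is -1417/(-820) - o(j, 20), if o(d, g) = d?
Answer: 597/820 ≈ 0.72805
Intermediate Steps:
j = 1 (j = 1² = 1)
-1417/(-820) - o(j, 20) = -1417/(-820) - 1*1 = -1417*(-1/820) - 1 = 1417/820 - 1 = 597/820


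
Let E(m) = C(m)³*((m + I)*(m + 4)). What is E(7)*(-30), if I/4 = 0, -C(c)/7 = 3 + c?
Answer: 792330000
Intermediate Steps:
C(c) = -21 - 7*c (C(c) = -7*(3 + c) = -21 - 7*c)
I = 0 (I = 4*0 = 0)
E(m) = m*(-21 - 7*m)³*(4 + m) (E(m) = (-21 - 7*m)³*((m + 0)*(m + 4)) = (-21 - 7*m)³*(m*(4 + m)) = m*(-21 - 7*m)³*(4 + m))
E(7)*(-30) = (343*7*(3 + 7)³*(-4 - 1*7))*(-30) = (343*7*10³*(-4 - 7))*(-30) = (343*7*1000*(-11))*(-30) = -26411000*(-30) = 792330000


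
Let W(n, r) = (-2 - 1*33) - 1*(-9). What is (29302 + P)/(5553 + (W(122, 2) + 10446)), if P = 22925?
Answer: 52227/15973 ≈ 3.2697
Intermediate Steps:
W(n, r) = -26 (W(n, r) = (-2 - 33) + 9 = -35 + 9 = -26)
(29302 + P)/(5553 + (W(122, 2) + 10446)) = (29302 + 22925)/(5553 + (-26 + 10446)) = 52227/(5553 + 10420) = 52227/15973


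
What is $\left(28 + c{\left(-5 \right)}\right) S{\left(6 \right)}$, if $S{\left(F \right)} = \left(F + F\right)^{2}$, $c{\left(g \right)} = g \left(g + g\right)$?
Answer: $11232$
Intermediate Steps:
$c{\left(g \right)} = 2 g^{2}$ ($c{\left(g \right)} = g 2 g = 2 g^{2}$)
$S{\left(F \right)} = 4 F^{2}$ ($S{\left(F \right)} = \left(2 F\right)^{2} = 4 F^{2}$)
$\left(28 + c{\left(-5 \right)}\right) S{\left(6 \right)} = \left(28 + 2 \left(-5\right)^{2}\right) 4 \cdot 6^{2} = \left(28 + 2 \cdot 25\right) 4 \cdot 36 = \left(28 + 50\right) 144 = 78 \cdot 144 = 11232$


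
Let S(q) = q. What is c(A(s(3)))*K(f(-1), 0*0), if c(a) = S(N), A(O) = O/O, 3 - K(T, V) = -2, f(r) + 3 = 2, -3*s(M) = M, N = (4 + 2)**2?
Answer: 180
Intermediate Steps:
N = 36 (N = 6**2 = 36)
s(M) = -M/3
f(r) = -1 (f(r) = -3 + 2 = -1)
K(T, V) = 5 (K(T, V) = 3 - 1*(-2) = 3 + 2 = 5)
A(O) = 1
c(a) = 36
c(A(s(3)))*K(f(-1), 0*0) = 36*5 = 180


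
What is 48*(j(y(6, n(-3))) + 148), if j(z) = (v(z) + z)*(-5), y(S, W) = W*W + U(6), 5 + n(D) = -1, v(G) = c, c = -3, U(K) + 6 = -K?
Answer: 2064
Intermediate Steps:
U(K) = -6 - K
v(G) = -3
n(D) = -6 (n(D) = -5 - 1 = -6)
y(S, W) = -12 + W**2 (y(S, W) = W*W + (-6 - 1*6) = W**2 + (-6 - 6) = W**2 - 12 = -12 + W**2)
j(z) = 15 - 5*z (j(z) = (-3 + z)*(-5) = 15 - 5*z)
48*(j(y(6, n(-3))) + 148) = 48*((15 - 5*(-12 + (-6)**2)) + 148) = 48*((15 - 5*(-12 + 36)) + 148) = 48*((15 - 5*24) + 148) = 48*((15 - 120) + 148) = 48*(-105 + 148) = 48*43 = 2064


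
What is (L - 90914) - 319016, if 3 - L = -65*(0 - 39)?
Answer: -412462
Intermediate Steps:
L = -2532 (L = 3 - (-65)*(0 - 39) = 3 - (-65)*(-39) = 3 - 1*2535 = 3 - 2535 = -2532)
(L - 90914) - 319016 = (-2532 - 90914) - 319016 = -93446 - 319016 = -412462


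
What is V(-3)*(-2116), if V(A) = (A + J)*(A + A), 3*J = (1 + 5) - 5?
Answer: -33856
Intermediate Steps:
J = ⅓ (J = ((1 + 5) - 5)/3 = (6 - 5)/3 = (⅓)*1 = ⅓ ≈ 0.33333)
V(A) = 2*A*(⅓ + A) (V(A) = (A + ⅓)*(A + A) = (⅓ + A)*(2*A) = 2*A*(⅓ + A))
V(-3)*(-2116) = ((⅔)*(-3)*(1 + 3*(-3)))*(-2116) = ((⅔)*(-3)*(1 - 9))*(-2116) = ((⅔)*(-3)*(-8))*(-2116) = 16*(-2116) = -33856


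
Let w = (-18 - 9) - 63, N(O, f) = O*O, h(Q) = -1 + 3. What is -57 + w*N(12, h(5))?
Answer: -13017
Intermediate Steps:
h(Q) = 2
N(O, f) = O**2
w = -90 (w = -27 - 63 = -90)
-57 + w*N(12, h(5)) = -57 - 90*12**2 = -57 - 90*144 = -57 - 12960 = -13017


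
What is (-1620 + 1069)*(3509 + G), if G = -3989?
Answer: 264480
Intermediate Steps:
(-1620 + 1069)*(3509 + G) = (-1620 + 1069)*(3509 - 3989) = -551*(-480) = 264480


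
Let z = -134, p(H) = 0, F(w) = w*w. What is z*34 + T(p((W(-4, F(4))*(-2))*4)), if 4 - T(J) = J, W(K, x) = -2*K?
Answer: -4552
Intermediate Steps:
F(w) = w²
T(J) = 4 - J
z*34 + T(p((W(-4, F(4))*(-2))*4)) = -134*34 + (4 - 1*0) = -4556 + (4 + 0) = -4556 + 4 = -4552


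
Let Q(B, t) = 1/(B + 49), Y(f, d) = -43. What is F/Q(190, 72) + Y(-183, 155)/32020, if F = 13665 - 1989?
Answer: 89353859237/32020 ≈ 2.7906e+6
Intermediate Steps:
Q(B, t) = 1/(49 + B)
F = 11676
F/Q(190, 72) + Y(-183, 155)/32020 = 11676/(1/(49 + 190)) - 43/32020 = 11676/(1/239) - 43*1/32020 = 11676/(1/239) - 43/32020 = 11676*239 - 43/32020 = 2790564 - 43/32020 = 89353859237/32020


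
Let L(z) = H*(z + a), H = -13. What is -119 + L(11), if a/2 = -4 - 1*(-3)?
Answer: -236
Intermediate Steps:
a = -2 (a = 2*(-4 - 1*(-3)) = 2*(-4 + 3) = 2*(-1) = -2)
L(z) = 26 - 13*z (L(z) = -13*(z - 2) = -13*(-2 + z) = 26 - 13*z)
-119 + L(11) = -119 + (26 - 13*11) = -119 + (26 - 143) = -119 - 117 = -236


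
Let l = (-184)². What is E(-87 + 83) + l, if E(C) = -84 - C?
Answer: 33776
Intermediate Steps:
l = 33856
E(-87 + 83) + l = (-84 - (-87 + 83)) + 33856 = (-84 - 1*(-4)) + 33856 = (-84 + 4) + 33856 = -80 + 33856 = 33776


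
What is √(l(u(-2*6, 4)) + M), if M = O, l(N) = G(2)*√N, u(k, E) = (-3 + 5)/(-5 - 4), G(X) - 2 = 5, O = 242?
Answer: √(2178 + 21*I*√2)/3 ≈ 15.557 + 0.10606*I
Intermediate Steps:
G(X) = 7 (G(X) = 2 + 5 = 7)
u(k, E) = -2/9 (u(k, E) = 2/(-9) = 2*(-⅑) = -2/9)
l(N) = 7*√N
M = 242
√(l(u(-2*6, 4)) + M) = √(7*√(-2/9) + 242) = √(7*(I*√2/3) + 242) = √(7*I*√2/3 + 242) = √(242 + 7*I*√2/3)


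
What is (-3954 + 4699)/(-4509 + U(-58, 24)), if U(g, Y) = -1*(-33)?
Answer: -745/4476 ≈ -0.16644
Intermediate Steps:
U(g, Y) = 33
(-3954 + 4699)/(-4509 + U(-58, 24)) = (-3954 + 4699)/(-4509 + 33) = 745/(-4476) = 745*(-1/4476) = -745/4476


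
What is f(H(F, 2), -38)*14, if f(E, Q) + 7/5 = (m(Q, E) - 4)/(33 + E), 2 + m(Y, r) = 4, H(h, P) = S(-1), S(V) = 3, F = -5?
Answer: -917/45 ≈ -20.378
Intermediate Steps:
H(h, P) = 3
m(Y, r) = 2 (m(Y, r) = -2 + 4 = 2)
f(E, Q) = -7/5 - 2/(33 + E) (f(E, Q) = -7/5 + (2 - 4)/(33 + E) = -7/5 - 2/(33 + E))
f(H(F, 2), -38)*14 = ((-241 - 7*3)/(5*(33 + 3)))*14 = ((⅕)*(-241 - 21)/36)*14 = ((⅕)*(1/36)*(-262))*14 = -131/90*14 = -917/45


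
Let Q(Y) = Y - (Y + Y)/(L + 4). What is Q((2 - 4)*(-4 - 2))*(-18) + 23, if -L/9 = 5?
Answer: -8345/41 ≈ -203.54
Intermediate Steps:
L = -45 (L = -9*5 = -45)
Q(Y) = 43*Y/41 (Q(Y) = Y - (Y + Y)/(-45 + 4) = Y - 2*Y/(-41) = Y - 2*Y*(-1)/41 = Y - (-2)*Y/41 = Y + 2*Y/41 = 43*Y/41)
Q((2 - 4)*(-4 - 2))*(-18) + 23 = (43*((2 - 4)*(-4 - 2))/41)*(-18) + 23 = (43*(-2*(-6))/41)*(-18) + 23 = ((43/41)*12)*(-18) + 23 = (516/41)*(-18) + 23 = -9288/41 + 23 = -8345/41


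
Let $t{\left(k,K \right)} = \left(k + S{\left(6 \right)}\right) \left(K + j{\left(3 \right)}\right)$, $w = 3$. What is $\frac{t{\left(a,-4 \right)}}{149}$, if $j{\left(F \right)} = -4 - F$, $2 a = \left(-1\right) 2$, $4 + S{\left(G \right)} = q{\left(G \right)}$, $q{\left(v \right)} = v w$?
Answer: $- \frac{143}{149} \approx -0.95973$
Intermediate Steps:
$q{\left(v \right)} = 3 v$ ($q{\left(v \right)} = v 3 = 3 v$)
$S{\left(G \right)} = -4 + 3 G$
$a = -1$ ($a = \frac{\left(-1\right) 2}{2} = \frac{1}{2} \left(-2\right) = -1$)
$t{\left(k,K \right)} = \left(-7 + K\right) \left(14 + k\right)$ ($t{\left(k,K \right)} = \left(k + \left(-4 + 3 \cdot 6\right)\right) \left(K - 7\right) = \left(k + \left(-4 + 18\right)\right) \left(K - 7\right) = \left(k + 14\right) \left(K - 7\right) = \left(14 + k\right) \left(-7 + K\right) = \left(-7 + K\right) \left(14 + k\right)$)
$\frac{t{\left(a,-4 \right)}}{149} = \frac{-98 - -7 + 14 \left(-4\right) - -4}{149} = \left(-98 + 7 - 56 + 4\right) \frac{1}{149} = \left(-143\right) \frac{1}{149} = - \frac{143}{149}$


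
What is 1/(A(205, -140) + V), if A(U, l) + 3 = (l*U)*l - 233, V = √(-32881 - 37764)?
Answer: 4017764/16142427630341 - I*√70645/16142427630341 ≈ 2.4889e-7 - 1.6465e-11*I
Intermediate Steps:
V = I*√70645 (V = √(-70645) = I*√70645 ≈ 265.79*I)
A(U, l) = -236 + U*l² (A(U, l) = -3 + ((l*U)*l - 233) = -3 + ((U*l)*l - 233) = -3 + (U*l² - 233) = -3 + (-233 + U*l²) = -236 + U*l²)
1/(A(205, -140) + V) = 1/((-236 + 205*(-140)²) + I*√70645) = 1/((-236 + 205*19600) + I*√70645) = 1/((-236 + 4018000) + I*√70645) = 1/(4017764 + I*√70645)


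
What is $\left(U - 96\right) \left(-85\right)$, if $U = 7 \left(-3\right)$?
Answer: $9945$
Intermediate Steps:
$U = -21$
$\left(U - 96\right) \left(-85\right) = \left(-21 - 96\right) \left(-85\right) = \left(-117\right) \left(-85\right) = 9945$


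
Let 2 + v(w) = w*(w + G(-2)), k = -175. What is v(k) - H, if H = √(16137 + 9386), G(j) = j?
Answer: 30973 - √25523 ≈ 30813.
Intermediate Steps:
v(w) = -2 + w*(-2 + w) (v(w) = -2 + w*(w - 2) = -2 + w*(-2 + w))
H = √25523 ≈ 159.76
v(k) - H = (-2 + (-175)² - 2*(-175)) - √25523 = (-2 + 30625 + 350) - √25523 = 30973 - √25523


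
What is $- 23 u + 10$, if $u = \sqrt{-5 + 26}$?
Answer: $10 - 23 \sqrt{21} \approx -95.399$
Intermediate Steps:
$u = \sqrt{21} \approx 4.5826$
$- 23 u + 10 = - 23 \sqrt{21} + 10 = 10 - 23 \sqrt{21}$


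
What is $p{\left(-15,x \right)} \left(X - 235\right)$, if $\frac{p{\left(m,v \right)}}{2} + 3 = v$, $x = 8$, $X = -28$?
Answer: $-2630$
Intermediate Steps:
$p{\left(m,v \right)} = -6 + 2 v$
$p{\left(-15,x \right)} \left(X - 235\right) = \left(-6 + 2 \cdot 8\right) \left(-28 - 235\right) = \left(-6 + 16\right) \left(-263\right) = 10 \left(-263\right) = -2630$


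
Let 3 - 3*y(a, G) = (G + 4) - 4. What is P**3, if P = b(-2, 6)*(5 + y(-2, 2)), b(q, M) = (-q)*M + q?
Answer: 4096000/27 ≈ 1.5170e+5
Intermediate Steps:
y(a, G) = 1 - G/3 (y(a, G) = 1 - ((G + 4) - 4)/3 = 1 - ((4 + G) - 4)/3 = 1 - G/3)
b(q, M) = q - M*q (b(q, M) = -M*q + q = q - M*q)
P = 160/3 (P = (-2*(1 - 1*6))*(5 + (1 - 1/3*2)) = (-2*(1 - 6))*(5 + (1 - 2/3)) = (-2*(-5))*(5 + 1/3) = 10*(16/3) = 160/3 ≈ 53.333)
P**3 = (160/3)**3 = 4096000/27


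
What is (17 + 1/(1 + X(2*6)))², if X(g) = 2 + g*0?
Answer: 2704/9 ≈ 300.44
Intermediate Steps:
X(g) = 2 (X(g) = 2 + 0 = 2)
(17 + 1/(1 + X(2*6)))² = (17 + 1/(1 + 2))² = (17 + 1/3)² = (17 + ⅓)² = (52/3)² = 2704/9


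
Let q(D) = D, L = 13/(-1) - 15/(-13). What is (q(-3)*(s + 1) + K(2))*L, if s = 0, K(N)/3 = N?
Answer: -462/13 ≈ -35.538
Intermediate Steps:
K(N) = 3*N
L = -154/13 (L = 13*(-1) - 15*(-1/13) = -13 + 15/13 = -154/13 ≈ -11.846)
(q(-3)*(s + 1) + K(2))*L = (-3*(0 + 1) + 3*2)*(-154/13) = (-3*1 + 6)*(-154/13) = (-3 + 6)*(-154/13) = 3*(-154/13) = -462/13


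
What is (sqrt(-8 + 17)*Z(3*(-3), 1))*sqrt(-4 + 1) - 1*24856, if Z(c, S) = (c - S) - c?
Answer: -24856 - 3*I*sqrt(3) ≈ -24856.0 - 5.1962*I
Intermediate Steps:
Z(c, S) = -S
(sqrt(-8 + 17)*Z(3*(-3), 1))*sqrt(-4 + 1) - 1*24856 = (sqrt(-8 + 17)*(-1*1))*sqrt(-4 + 1) - 1*24856 = (sqrt(9)*(-1))*sqrt(-3) - 24856 = (3*(-1))*(I*sqrt(3)) - 24856 = -3*I*sqrt(3) - 24856 = -24856 - 3*I*sqrt(3)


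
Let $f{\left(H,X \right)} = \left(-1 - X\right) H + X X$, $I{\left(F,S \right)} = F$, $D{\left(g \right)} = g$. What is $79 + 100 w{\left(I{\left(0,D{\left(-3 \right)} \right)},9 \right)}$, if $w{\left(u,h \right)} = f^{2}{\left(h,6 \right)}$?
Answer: $72979$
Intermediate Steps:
$f{\left(H,X \right)} = X^{2} + H \left(-1 - X\right)$ ($f{\left(H,X \right)} = H \left(-1 - X\right) + X^{2} = X^{2} + H \left(-1 - X\right)$)
$w{\left(u,h \right)} = \left(36 - 7 h\right)^{2}$ ($w{\left(u,h \right)} = \left(6^{2} - h - h 6\right)^{2} = \left(36 - h - 6 h\right)^{2} = \left(36 - 7 h\right)^{2}$)
$79 + 100 w{\left(I{\left(0,D{\left(-3 \right)} \right)},9 \right)} = 79 + 100 \left(-36 + 7 \cdot 9\right)^{2} = 79 + 100 \left(-36 + 63\right)^{2} = 79 + 100 \cdot 27^{2} = 79 + 100 \cdot 729 = 79 + 72900 = 72979$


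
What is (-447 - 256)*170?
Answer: -119510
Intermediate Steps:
(-447 - 256)*170 = -703*170 = -119510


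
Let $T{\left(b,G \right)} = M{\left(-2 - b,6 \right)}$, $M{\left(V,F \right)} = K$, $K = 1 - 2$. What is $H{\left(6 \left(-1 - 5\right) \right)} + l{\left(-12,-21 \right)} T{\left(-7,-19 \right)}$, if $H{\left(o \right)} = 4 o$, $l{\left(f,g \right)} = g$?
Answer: $-123$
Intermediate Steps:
$K = -1$
$M{\left(V,F \right)} = -1$
$T{\left(b,G \right)} = -1$
$H{\left(6 \left(-1 - 5\right) \right)} + l{\left(-12,-21 \right)} T{\left(-7,-19 \right)} = 4 \cdot 6 \left(-1 - 5\right) - -21 = 4 \cdot 6 \left(-6\right) + 21 = 4 \left(-36\right) + 21 = -144 + 21 = -123$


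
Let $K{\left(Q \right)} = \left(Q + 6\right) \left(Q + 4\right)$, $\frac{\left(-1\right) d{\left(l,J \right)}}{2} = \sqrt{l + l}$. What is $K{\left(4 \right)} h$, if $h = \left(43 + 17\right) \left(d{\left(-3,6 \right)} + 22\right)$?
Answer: $105600 - 9600 i \sqrt{6} \approx 1.056 \cdot 10^{5} - 23515.0 i$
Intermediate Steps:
$d{\left(l,J \right)} = - 2 \sqrt{2} \sqrt{l}$ ($d{\left(l,J \right)} = - 2 \sqrt{l + l} = - 2 \sqrt{2 l} = - 2 \sqrt{2} \sqrt{l}$)
$K{\left(Q \right)} = \left(4 + Q\right) \left(6 + Q\right)$ ($K{\left(Q \right)} = \left(6 + Q\right) \left(4 + Q\right) = \left(4 + Q\right) \left(6 + Q\right)$)
$h = 1320 - 120 i \sqrt{6}$ ($h = \left(43 + 17\right) \left(- 2 \sqrt{2} \sqrt{-3} + 22\right) = 60 \left(- 2 \sqrt{2} i \sqrt{3} + 22\right) = 60 \left(- 2 i \sqrt{6} + 22\right) = 60 \left(22 - 2 i \sqrt{6}\right) = 1320 - 120 i \sqrt{6} \approx 1320.0 - 293.94 i$)
$K{\left(4 \right)} h = \left(24 + 4^{2} + 10 \cdot 4\right) \left(1320 - 120 i \sqrt{6}\right) = \left(24 + 16 + 40\right) \left(1320 - 120 i \sqrt{6}\right) = 80 \left(1320 - 120 i \sqrt{6}\right) = 105600 - 9600 i \sqrt{6}$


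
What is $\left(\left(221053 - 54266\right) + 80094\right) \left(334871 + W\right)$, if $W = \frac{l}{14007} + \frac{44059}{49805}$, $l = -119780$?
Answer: $\frac{8239015061091943834}{99659805} \approx 8.2671 \cdot 10^{10}$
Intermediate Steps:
$W = - \frac{764072641}{99659805}$ ($W = - \frac{119780}{14007} + \frac{44059}{49805} = - \frac{764072641}{99659805} \approx -7.6668$)
$\left(\left(221053 - 54266\right) + 80094\right) \left(334871 + W\right) = \left(\left(221053 - 54266\right) + 80094\right) \left(334871 - \frac{764072641}{99659805}\right) = \left(\left(221053 - 54266\right) + 80094\right) \frac{33372414487514}{99659805} = \left(166787 + 80094\right) \frac{33372414487514}{99659805} = 246881 \cdot \frac{33372414487514}{99659805} = \frac{8239015061091943834}{99659805}$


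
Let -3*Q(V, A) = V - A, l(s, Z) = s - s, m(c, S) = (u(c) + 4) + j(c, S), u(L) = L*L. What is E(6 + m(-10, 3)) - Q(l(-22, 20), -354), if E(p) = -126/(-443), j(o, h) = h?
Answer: 52400/443 ≈ 118.28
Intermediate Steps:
u(L) = L**2
m(c, S) = 4 + S + c**2 (m(c, S) = (c**2 + 4) + S = (4 + c**2) + S = 4 + S + c**2)
l(s, Z) = 0
E(p) = 126/443 (E(p) = -126*(-1/443) = 126/443)
Q(V, A) = -V/3 + A/3 (Q(V, A) = -(V - A)/3 = -V/3 + A/3)
E(6 + m(-10, 3)) - Q(l(-22, 20), -354) = 126/443 - (-1/3*0 + (1/3)*(-354)) = 126/443 - (0 - 118) = 126/443 - 1*(-118) = 126/443 + 118 = 52400/443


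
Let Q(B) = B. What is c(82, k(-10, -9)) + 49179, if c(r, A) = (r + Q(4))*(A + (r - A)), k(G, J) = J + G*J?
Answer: 56231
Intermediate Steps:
c(r, A) = r*(4 + r) (c(r, A) = (r + 4)*(A + (r - A)) = (4 + r)*r = r*(4 + r))
c(82, k(-10, -9)) + 49179 = 82*(4 + 82) + 49179 = 82*86 + 49179 = 7052 + 49179 = 56231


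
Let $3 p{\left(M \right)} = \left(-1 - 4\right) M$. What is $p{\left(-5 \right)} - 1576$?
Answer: $- \frac{4703}{3} \approx -1567.7$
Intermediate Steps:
$p{\left(M \right)} = - \frac{5 M}{3}$ ($p{\left(M \right)} = \frac{\left(-1 - 4\right) M}{3} = \frac{\left(-5\right) M}{3} = - \frac{5 M}{3}$)
$p{\left(-5 \right)} - 1576 = \left(- \frac{5}{3}\right) \left(-5\right) - 1576 = \frac{25}{3} - 1576 = - \frac{4703}{3}$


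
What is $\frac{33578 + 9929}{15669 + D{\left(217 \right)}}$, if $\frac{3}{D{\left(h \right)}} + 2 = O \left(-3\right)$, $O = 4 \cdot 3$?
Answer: $\frac{1653266}{595419} \approx 2.7766$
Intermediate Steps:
$O = 12$
$D{\left(h \right)} = - \frac{3}{38}$ ($D{\left(h \right)} = \frac{3}{-2 + 12 \left(-3\right)} = \frac{3}{-2 - 36} = \frac{3}{-38} = 3 \left(- \frac{1}{38}\right) = - \frac{3}{38}$)
$\frac{33578 + 9929}{15669 + D{\left(217 \right)}} = \frac{33578 + 9929}{15669 - \frac{3}{38}} = \frac{43507}{\frac{595419}{38}} = 43507 \cdot \frac{38}{595419} = \frac{1653266}{595419}$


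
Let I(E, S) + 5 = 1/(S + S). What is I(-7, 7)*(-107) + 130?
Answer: 9203/14 ≈ 657.36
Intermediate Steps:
I(E, S) = -5 + 1/(2*S) (I(E, S) = -5 + 1/(S + S) = -5 + 1/(2*S))
I(-7, 7)*(-107) + 130 = (-5 + (½)/7)*(-107) + 130 = (-5 + (½)*(⅐))*(-107) + 130 = (-5 + 1/14)*(-107) + 130 = -69/14*(-107) + 130 = 7383/14 + 130 = 9203/14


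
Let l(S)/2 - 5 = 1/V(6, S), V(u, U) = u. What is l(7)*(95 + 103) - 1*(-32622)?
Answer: 34668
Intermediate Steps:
l(S) = 31/3 (l(S) = 10 + 2/6 = 10 + 2*(⅙) = 10 + ⅓ = 31/3)
l(7)*(95 + 103) - 1*(-32622) = 31*(95 + 103)/3 - 1*(-32622) = (31/3)*198 + 32622 = 2046 + 32622 = 34668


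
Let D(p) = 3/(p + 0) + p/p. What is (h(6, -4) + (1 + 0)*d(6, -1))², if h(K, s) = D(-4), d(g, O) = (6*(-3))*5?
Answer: 128881/16 ≈ 8055.1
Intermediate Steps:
D(p) = 1 + 3/p (D(p) = 3/p + 1 = 1 + 3/p)
d(g, O) = -90 (d(g, O) = -18*5 = -90)
h(K, s) = ¼ (h(K, s) = (3 - 4)/(-4) = -¼*(-1) = ¼)
(h(6, -4) + (1 + 0)*d(6, -1))² = (¼ + (1 + 0)*(-90))² = (¼ + 1*(-90))² = (¼ - 90)² = (-359/4)² = 128881/16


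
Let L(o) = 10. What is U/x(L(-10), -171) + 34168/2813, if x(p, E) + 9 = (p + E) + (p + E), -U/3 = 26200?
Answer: 232411408/931103 ≈ 249.61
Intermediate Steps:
U = -78600 (U = -3*26200 = -78600)
x(p, E) = -9 + 2*E + 2*p (x(p, E) = -9 + ((p + E) + (p + E)) = -9 + ((E + p) + (E + p)) = -9 + (2*E + 2*p) = -9 + 2*E + 2*p)
U/x(L(-10), -171) + 34168/2813 = -78600/(-9 + 2*(-171) + 2*10) + 34168/2813 = -78600/(-9 - 342 + 20) + 34168*(1/2813) = -78600/(-331) + 34168/2813 = -78600*(-1/331) + 34168/2813 = 78600/331 + 34168/2813 = 232411408/931103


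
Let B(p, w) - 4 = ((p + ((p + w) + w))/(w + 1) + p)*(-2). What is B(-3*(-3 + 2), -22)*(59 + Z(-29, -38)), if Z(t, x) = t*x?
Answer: -45666/7 ≈ -6523.7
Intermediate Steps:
B(p, w) = 4 - 2*p - 2*(2*p + 2*w)/(1 + w) (B(p, w) = 4 + ((p + ((p + w) + w))/(w + 1) + p)*(-2) = 4 + ((p + (p + 2*w))/(1 + w) + p)*(-2) = 4 + ((2*p + 2*w)/(1 + w) + p)*(-2) = 4 + (p + (2*p + 2*w)/(1 + w))*(-2) = 4 + (-2*p - 2*(2*p + 2*w)/(1 + w)) = 4 - 2*p - 2*(2*p + 2*w)/(1 + w))
B(-3*(-3 + 2), -22)*(59 + Z(-29, -38)) = (2*(2 - (-9)*(-3 + 2) - 1*(-3*(-3 + 2))*(-22))/(1 - 22))*(59 - 29*(-38)) = (2*(2 - (-9)*(-1) - 1*(-3*(-1))*(-22))/(-21))*(59 + 1102) = (2*(-1/21)*(2 - 3*3 - 1*3*(-22)))*1161 = (2*(-1/21)*(2 - 9 + 66))*1161 = (2*(-1/21)*59)*1161 = -118/21*1161 = -45666/7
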